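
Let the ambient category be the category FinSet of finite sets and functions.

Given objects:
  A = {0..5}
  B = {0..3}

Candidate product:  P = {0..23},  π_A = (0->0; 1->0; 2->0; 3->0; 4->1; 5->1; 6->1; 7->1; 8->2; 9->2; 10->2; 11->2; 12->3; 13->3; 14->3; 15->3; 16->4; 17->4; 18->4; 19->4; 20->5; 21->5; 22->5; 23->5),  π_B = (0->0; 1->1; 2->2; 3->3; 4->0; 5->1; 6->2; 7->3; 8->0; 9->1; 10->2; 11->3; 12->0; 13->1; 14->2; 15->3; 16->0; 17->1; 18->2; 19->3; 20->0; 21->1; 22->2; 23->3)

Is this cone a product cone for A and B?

Answer: VALID PRODUCT

Work:
|A|·|B| = 6·4 = 24;  |P| = 24
Check the pairing map k ↦ (π_A(k), π_B(k)):
  0 -> (0,0)
  1 -> (0,1)
  2 -> (0,2)
  3 -> (0,3)
  4 -> (1,0)
  5 -> (1,1)
  6 -> (1,2)
  7 -> (1,3)
  8 -> (2,0)
  9 -> (2,1)
  10 -> (2,2)
  11 -> (2,3)
  12 -> (3,0)
  13 -> (3,1)
  14 -> (3,2)
  15 -> (3,3)
  16 -> (4,0)
  17 -> (4,1)
  18 -> (4,2)
  19 -> (4,3)
  20 -> (5,0)
  21 -> (5,1)
  22 -> (5,2)
  23 -> (5,3)
distinct pairs in image: 24 / 24 needed
  → bijection onto A×B; projections well-typed.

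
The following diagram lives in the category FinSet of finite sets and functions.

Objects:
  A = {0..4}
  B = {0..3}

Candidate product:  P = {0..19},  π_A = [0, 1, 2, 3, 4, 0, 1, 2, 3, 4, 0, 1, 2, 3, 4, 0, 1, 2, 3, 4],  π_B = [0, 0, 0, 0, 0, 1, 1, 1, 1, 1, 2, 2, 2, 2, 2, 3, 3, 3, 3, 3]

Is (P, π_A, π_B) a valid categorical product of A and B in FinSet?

|A|·|B| = 5·4 = 20;  |P| = 20
Check the pairing map k ↦ (π_A(k), π_B(k)):
  0 ↦ (0,0)
  1 ↦ (1,0)
  2 ↦ (2,0)
  3 ↦ (3,0)
  4 ↦ (4,0)
  5 ↦ (0,1)
  6 ↦ (1,1)
  7 ↦ (2,1)
  8 ↦ (3,1)
  9 ↦ (4,1)
  10 ↦ (0,2)
  11 ↦ (1,2)
  12 ↦ (2,2)
  13 ↦ (3,2)
  14 ↦ (4,2)
  15 ↦ (0,3)
  16 ↦ (1,3)
  17 ↦ (2,3)
  18 ↦ (3,3)
  19 ↦ (4,3)
distinct pairs in image: 20 / 20 needed
  → bijection onto A×B; projections well-typed.

Answer: VALID PRODUCT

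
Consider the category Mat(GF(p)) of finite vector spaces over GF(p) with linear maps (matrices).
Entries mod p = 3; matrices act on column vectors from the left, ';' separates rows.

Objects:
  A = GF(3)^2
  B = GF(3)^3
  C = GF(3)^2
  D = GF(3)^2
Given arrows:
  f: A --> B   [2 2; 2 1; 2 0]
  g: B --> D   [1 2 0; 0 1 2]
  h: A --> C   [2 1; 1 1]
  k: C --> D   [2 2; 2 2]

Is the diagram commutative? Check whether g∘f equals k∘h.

Along f;g (path 1):
  e0=⟨1,0⟩ f-->⟨2,2,2⟩ g-->⟨0,0⟩
  e1=⟨0,1⟩ f-->⟨2,1,0⟩ g-->⟨1,1⟩
  result₁ = [0 1; 0 1]
Along h;k (path 2):
  e0=⟨1,0⟩ h-->⟨2,1⟩ k-->⟨0,0⟩
  e1=⟨0,1⟩ h-->⟨1,1⟩ k-->⟨1,1⟩
  result₂ = [0 1; 0 1]
Equal? equal; square commutes

Answer: COMMUTES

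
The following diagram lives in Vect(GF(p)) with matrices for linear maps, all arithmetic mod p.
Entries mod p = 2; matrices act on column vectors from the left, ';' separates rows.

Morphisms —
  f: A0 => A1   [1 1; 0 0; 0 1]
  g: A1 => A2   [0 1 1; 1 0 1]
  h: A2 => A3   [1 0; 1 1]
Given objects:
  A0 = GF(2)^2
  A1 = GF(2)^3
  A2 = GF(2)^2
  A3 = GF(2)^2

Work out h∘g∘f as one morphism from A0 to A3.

  e0=⟨1,0⟩ f=>⟨1,0,0⟩ g=>⟨0,1⟩ h=>⟨0,1⟩
  e1=⟨0,1⟩ f=>⟨1,0,1⟩ g=>⟨1,0⟩ h=>⟨1,1⟩
⟦path⟧: [0 1; 1 1]

Answer: [0 1; 1 1]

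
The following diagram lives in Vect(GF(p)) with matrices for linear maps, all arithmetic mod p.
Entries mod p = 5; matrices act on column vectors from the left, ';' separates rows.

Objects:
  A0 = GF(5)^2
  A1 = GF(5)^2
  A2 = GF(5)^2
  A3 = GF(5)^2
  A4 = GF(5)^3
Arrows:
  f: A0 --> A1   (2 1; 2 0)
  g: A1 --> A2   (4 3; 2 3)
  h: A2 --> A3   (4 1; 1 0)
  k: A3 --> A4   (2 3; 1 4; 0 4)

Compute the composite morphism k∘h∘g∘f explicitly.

  e0=⟨1,0⟩ f-->⟨2,2⟩ g-->⟨4,0⟩ h-->⟨1,4⟩ k-->⟨4,2,1⟩
  e1=⟨0,1⟩ f-->⟨1,0⟩ g-->⟨4,2⟩ h-->⟨3,4⟩ k-->⟨3,4,1⟩
composite: (4 3; 2 4; 1 1)

Answer: (4 3; 2 4; 1 1)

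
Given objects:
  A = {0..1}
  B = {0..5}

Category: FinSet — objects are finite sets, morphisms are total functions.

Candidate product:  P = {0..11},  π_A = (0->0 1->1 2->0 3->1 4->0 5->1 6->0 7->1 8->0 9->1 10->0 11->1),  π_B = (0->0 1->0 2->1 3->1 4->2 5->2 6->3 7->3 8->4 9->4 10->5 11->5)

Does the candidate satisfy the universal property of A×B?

|A|·|B| = 2·6 = 12;  |P| = 12
Check the pairing map k ↦ (π_A(k), π_B(k)):
  0 -> (0,0)
  1 -> (1,0)
  2 -> (0,1)
  3 -> (1,1)
  4 -> (0,2)
  5 -> (1,2)
  6 -> (0,3)
  7 -> (1,3)
  8 -> (0,4)
  9 -> (1,4)
  10 -> (0,5)
  11 -> (1,5)
distinct pairs in image: 12 / 12 needed
  → bijection onto A×B; projections well-typed.

Answer: VALID PRODUCT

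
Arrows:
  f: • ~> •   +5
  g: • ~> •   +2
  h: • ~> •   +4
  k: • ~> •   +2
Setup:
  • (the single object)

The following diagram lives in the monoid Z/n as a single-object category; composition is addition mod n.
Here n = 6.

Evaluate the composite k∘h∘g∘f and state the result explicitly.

  0 +5≡5 +2≡1 +4≡5 +2≡1  (mod 6)
⟦path⟧: +1

Answer: +1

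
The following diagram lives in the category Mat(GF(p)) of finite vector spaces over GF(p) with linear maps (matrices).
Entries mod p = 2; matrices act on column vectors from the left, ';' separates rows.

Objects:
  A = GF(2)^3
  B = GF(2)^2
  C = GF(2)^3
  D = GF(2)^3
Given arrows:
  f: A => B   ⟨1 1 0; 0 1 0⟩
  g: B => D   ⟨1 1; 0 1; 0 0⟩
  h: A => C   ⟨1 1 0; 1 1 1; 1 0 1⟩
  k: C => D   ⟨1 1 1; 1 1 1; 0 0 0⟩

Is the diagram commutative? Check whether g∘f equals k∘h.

Answer: DOES NOT COMMUTE

Trace:
1) trace f;g:
  e0=(1,0,0) f=>(1,0) g=>(1,0,0)
  e1=(0,1,0) f=>(1,1) g=>(0,1,0)
  e2=(0,0,1) f=>(0,0) g=>(0,0,0)
  ⟦path⟧₁ = ⟨1 0 0; 0 1 0; 0 0 0⟩
2) trace h;k:
  e0=(1,0,0) h=>(1,1,1) k=>(1,1,0)
  e1=(0,1,0) h=>(1,1,0) k=>(0,0,0)
  e2=(0,0,1) h=>(0,1,1) k=>(0,0,0)
  ⟦path⟧₂ = ⟨1 0 0; 1 0 0; 0 0 0⟩
Equal? distinct morphisms ✗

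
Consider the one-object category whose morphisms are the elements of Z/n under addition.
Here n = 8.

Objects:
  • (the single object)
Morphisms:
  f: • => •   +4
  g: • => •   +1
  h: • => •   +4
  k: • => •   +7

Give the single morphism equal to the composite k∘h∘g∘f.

Answer: +0

Trace:
  0 +4≡4 +1≡5 +4≡1 +7≡0  (mod 8)
composite: +0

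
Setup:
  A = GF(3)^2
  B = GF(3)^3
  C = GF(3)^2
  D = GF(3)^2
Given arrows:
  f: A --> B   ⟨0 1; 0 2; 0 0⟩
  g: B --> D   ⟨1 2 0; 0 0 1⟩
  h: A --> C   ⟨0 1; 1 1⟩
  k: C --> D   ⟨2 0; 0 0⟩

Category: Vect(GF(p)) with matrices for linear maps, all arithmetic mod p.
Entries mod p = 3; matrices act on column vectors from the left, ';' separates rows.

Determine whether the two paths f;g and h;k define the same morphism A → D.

Path 1 = f;g:
  e0=[1,0] f-->[0,0,0] g-->[0,0]
  e1=[0,1] f-->[1,2,0] g-->[2,0]
  ⟦path⟧₁ = ⟨0 2; 0 0⟩
Path 2 = h;k:
  e0=[1,0] h-->[0,1] k-->[0,0]
  e1=[0,1] h-->[1,1] k-->[2,0]
  ⟦path⟧₂ = ⟨0 2; 0 0⟩
Equal? same morphism ✓

Answer: COMMUTES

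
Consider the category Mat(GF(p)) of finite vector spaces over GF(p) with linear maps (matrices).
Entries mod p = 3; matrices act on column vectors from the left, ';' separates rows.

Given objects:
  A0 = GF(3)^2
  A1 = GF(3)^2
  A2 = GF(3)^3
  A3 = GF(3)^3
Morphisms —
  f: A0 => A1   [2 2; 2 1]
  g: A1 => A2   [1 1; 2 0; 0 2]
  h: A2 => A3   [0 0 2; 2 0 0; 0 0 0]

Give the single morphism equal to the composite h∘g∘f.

  e0=[1,0] f=>[2,2] g=>[1,1,1] h=>[2,2,0]
  e1=[0,1] f=>[2,1] g=>[0,1,2] h=>[1,0,0]
⟦path⟧: [2 1; 2 0; 0 0]

Answer: [2 1; 2 0; 0 0]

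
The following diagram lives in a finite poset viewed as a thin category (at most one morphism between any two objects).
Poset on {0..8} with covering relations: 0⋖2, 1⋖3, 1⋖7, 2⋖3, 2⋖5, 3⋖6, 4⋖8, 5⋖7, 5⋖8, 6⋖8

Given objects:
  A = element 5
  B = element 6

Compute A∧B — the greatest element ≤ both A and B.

{x : x≤A ∧ x≤B} = {0,2}  (A=5, B=6)
  0 ≤ 2
  2 ≤ 2
glb = 2

Answer: A∧B = 2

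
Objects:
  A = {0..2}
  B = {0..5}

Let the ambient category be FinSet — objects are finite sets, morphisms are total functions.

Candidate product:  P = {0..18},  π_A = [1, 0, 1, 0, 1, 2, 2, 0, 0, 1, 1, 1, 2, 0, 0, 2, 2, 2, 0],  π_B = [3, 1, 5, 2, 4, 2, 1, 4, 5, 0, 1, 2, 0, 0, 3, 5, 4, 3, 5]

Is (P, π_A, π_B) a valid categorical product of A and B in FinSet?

Answer: NOT A VALID PRODUCT — |P|=19 ≠ |A|·|B|=18

Work:
|A|·|B| = 3·6 = 18;  |P| = 19
  → cardinalities differ; no bijection possible.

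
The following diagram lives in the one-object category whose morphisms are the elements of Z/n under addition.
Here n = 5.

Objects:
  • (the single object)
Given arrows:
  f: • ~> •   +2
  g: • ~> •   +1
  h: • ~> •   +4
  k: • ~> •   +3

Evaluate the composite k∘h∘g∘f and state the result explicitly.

Answer: +0

Derivation:
  0 +2≡2 +1≡3 +4≡2 +3≡0  (mod 5)
result: +0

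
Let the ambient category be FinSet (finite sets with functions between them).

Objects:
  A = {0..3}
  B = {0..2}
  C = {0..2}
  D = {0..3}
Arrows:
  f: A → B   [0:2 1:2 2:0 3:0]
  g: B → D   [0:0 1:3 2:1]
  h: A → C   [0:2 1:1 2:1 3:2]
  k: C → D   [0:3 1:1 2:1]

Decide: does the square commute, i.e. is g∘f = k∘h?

Answer: DOES NOT COMMUTE

Trace:
Along f;g (path 1):
  0 f→2 g→1
  1 f→2 g→1
  2 f→0 g→0
  3 f→0 g→0
  ⟦path⟧₁ = [0:1 1:1 2:0 3:0]
Along h;k (path 2):
  0 h→2 k→1
  1 h→1 k→1
  2 h→1 k→1
  3 h→2 k→1
  ⟦path⟧₂ = [0:1 1:1 2:1 3:1]
Equal? distinct morphisms ✗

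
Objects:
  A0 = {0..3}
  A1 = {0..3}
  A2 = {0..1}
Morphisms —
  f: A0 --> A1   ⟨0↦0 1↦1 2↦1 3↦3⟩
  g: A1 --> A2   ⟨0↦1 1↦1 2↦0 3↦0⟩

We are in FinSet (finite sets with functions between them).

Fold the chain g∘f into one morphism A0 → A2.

  0 f-->0 g-->1
  1 f-->1 g-->1
  2 f-->1 g-->1
  3 f-->3 g-->0
composite: ⟨0↦1 1↦1 2↦1 3↦0⟩

Answer: ⟨0↦1 1↦1 2↦1 3↦0⟩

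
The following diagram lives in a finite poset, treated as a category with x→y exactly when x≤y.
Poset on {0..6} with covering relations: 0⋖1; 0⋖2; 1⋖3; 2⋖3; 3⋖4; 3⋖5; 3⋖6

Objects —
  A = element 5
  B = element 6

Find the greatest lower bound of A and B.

Common predecessors of 5,6: {0,1,2,3}
  0 <= 3
  1 <= 3
  2 <= 3
  3 <= 3
glb = 3

Answer: A∧B = 3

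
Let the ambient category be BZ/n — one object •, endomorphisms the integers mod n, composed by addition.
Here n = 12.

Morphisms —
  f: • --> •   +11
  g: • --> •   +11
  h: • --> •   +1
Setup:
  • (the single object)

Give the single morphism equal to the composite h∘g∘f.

Answer: +11

Work:
  0 +11≡11 +11≡10 +1≡11  (mod 12)
composite: +11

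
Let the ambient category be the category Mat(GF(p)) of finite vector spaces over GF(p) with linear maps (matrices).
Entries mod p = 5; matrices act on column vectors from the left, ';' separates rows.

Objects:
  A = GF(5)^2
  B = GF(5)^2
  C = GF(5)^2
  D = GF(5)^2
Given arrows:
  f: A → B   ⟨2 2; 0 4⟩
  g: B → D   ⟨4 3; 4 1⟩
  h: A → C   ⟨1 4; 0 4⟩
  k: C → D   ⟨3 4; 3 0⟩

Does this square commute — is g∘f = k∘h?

Path 1 = f;g:
  e0=⟨1,0⟩ f→⟨2,0⟩ g→⟨3,3⟩
  e1=⟨0,1⟩ f→⟨2,4⟩ g→⟨0,2⟩
  composite₁ = ⟨3 0; 3 2⟩
Path 2 = h;k:
  e0=⟨1,0⟩ h→⟨1,0⟩ k→⟨3,3⟩
  e1=⟨0,1⟩ h→⟨4,4⟩ k→⟨3,2⟩
  composite₂ = ⟨3 3; 3 2⟩
Equal? distinct morphisms ✗

Answer: DOES NOT COMMUTE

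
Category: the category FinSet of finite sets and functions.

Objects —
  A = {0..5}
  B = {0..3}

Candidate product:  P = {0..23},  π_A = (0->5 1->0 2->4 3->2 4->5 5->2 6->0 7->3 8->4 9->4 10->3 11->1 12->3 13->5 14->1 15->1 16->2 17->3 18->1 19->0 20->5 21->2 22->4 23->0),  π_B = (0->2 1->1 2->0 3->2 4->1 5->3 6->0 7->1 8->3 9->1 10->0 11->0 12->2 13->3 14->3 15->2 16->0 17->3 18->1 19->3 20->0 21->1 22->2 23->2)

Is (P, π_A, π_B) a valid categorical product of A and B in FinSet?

|A|·|B| = 6·4 = 24;  |P| = 24
Check the pairing map k ↦ (π_A(k), π_B(k)):
  0 -> (5,2)
  1 -> (0,1)
  2 -> (4,0)
  3 -> (2,2)
  4 -> (5,1)
  5 -> (2,3)
  6 -> (0,0)
  7 -> (3,1)
  8 -> (4,3)
  9 -> (4,1)
  10 -> (3,0)
  11 -> (1,0)
  12 -> (3,2)
  13 -> (5,3)
  14 -> (1,3)
  15 -> (1,2)
  16 -> (2,0)
  17 -> (3,3)
  18 -> (1,1)
  19 -> (0,3)
  20 -> (5,0)
  21 -> (2,1)
  22 -> (4,2)
  23 -> (0,2)
distinct pairs in image: 24 / 24 needed
  → bijection onto A×B; projections well-typed.

Answer: VALID PRODUCT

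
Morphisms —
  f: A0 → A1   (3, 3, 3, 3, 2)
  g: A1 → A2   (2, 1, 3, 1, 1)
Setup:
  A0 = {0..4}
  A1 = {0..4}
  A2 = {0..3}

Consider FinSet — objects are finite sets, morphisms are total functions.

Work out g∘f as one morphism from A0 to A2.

Answer: (1, 1, 1, 1, 3)

Derivation:
  0 f→3 g→1
  1 f→3 g→1
  2 f→3 g→1
  3 f→3 g→1
  4 f→2 g→3
⟦path⟧: (1, 1, 1, 1, 3)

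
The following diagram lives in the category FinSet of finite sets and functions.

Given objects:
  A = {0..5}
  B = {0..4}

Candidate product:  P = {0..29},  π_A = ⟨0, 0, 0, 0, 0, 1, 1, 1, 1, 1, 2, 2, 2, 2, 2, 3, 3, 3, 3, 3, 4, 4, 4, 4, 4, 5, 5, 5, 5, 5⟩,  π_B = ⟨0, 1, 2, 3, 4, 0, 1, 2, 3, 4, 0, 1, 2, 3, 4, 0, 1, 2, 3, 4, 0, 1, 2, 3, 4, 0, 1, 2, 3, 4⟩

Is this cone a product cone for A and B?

|A|·|B| = 6·5 = 30;  |P| = 30
Check the pairing map k ↦ (π_A(k), π_B(k)):
  0 -> (0,0)
  1 -> (0,1)
  2 -> (0,2)
  3 -> (0,3)
  4 -> (0,4)
  5 -> (1,0)
  6 -> (1,1)
  7 -> (1,2)
  8 -> (1,3)
  9 -> (1,4)
  10 -> (2,0)
  11 -> (2,1)
  12 -> (2,2)
  13 -> (2,3)
  14 -> (2,4)
  15 -> (3,0)
  16 -> (3,1)
  17 -> (3,2)
  18 -> (3,3)
  19 -> (3,4)
  20 -> (4,0)
  21 -> (4,1)
  22 -> (4,2)
  23 -> (4,3)
  24 -> (4,4)
  25 -> (5,0)
  26 -> (5,1)
  27 -> (5,2)
  28 -> (5,3)
  29 -> (5,4)
distinct pairs in image: 30 / 30 needed
  → bijection onto A×B; projections well-typed.

Answer: VALID PRODUCT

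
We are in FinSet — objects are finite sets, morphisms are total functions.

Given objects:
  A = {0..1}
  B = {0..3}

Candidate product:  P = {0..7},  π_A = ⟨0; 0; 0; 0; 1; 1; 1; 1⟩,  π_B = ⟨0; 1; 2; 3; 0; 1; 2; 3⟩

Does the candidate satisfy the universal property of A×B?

|A|·|B| = 2·4 = 8;  |P| = 8
Check the pairing map k ↦ (π_A(k), π_B(k)):
  0 : (0,0)
  1 : (0,1)
  2 : (0,2)
  3 : (0,3)
  4 : (1,0)
  5 : (1,1)
  6 : (1,2)
  7 : (1,3)
distinct pairs in image: 8 / 8 needed
  → bijection onto A×B; projections well-typed.

Answer: VALID PRODUCT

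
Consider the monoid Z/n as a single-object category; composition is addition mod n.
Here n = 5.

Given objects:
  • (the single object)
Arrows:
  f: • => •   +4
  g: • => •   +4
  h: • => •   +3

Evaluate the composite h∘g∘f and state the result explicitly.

Answer: +1

Derivation:
  0 +4≡4 +4≡3 +3≡1  (mod 5)
⟦path⟧: +1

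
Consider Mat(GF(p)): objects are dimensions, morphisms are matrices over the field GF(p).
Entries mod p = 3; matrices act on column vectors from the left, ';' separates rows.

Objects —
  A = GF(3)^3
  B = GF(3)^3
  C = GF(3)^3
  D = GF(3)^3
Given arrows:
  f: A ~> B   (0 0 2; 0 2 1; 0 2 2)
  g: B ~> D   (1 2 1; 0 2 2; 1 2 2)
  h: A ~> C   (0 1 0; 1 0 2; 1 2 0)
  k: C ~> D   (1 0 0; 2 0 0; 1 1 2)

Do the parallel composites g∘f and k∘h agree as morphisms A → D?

Along f;g (path 1):
  e0=(1,0,0) f~>(0,0,0) g~>(0,0,0)
  e1=(0,1,0) f~>(0,2,2) g~>(0,2,2)
  e2=(0,0,1) f~>(2,1,2) g~>(0,0,2)
  ⟦path⟧₁ = (0 0 0; 0 2 0; 0 2 2)
Along h;k (path 2):
  e0=(1,0,0) h~>(0,1,1) k~>(0,0,0)
  e1=(0,1,0) h~>(1,0,2) k~>(1,2,2)
  e2=(0,0,1) h~>(0,2,0) k~>(0,0,2)
  ⟦path⟧₂ = (0 1 0; 0 2 0; 0 2 2)
Equal? differ; not commutative

Answer: DOES NOT COMMUTE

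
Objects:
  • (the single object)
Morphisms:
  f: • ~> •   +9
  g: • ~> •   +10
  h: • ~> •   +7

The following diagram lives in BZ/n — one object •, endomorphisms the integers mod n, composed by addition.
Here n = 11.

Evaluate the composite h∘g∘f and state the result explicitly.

Answer: +4

Work:
  0 +9≡9 +10≡8 +7≡4  (mod 11)
⟦path⟧: +4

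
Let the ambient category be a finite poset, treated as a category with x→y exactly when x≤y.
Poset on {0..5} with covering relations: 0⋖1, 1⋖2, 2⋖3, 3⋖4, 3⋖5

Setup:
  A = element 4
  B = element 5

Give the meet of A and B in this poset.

Answer: A∧B = 3

Work:
{x : x⊑A ∧ x⊑B} = {0,1,2,3}  (A=4, B=5)
  0 ⊑ 3
  1 ⊑ 3
  2 ⊑ 3
  3 ⊑ 3
glb = 3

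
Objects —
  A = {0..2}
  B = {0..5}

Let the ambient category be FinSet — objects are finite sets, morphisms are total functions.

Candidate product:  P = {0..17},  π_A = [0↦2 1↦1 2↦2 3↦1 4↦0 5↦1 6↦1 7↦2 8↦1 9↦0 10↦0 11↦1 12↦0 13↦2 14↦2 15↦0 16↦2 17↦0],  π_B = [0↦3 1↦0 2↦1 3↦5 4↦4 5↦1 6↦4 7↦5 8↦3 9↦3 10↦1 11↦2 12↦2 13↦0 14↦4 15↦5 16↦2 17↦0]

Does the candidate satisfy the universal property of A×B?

Answer: VALID PRODUCT

Trace:
|A|·|B| = 3·6 = 18;  |P| = 18
Check the pairing map k ↦ (π_A(k), π_B(k)):
  0 ↦ (2,3)
  1 ↦ (1,0)
  2 ↦ (2,1)
  3 ↦ (1,5)
  4 ↦ (0,4)
  5 ↦ (1,1)
  6 ↦ (1,4)
  7 ↦ (2,5)
  8 ↦ (1,3)
  9 ↦ (0,3)
  10 ↦ (0,1)
  11 ↦ (1,2)
  12 ↦ (0,2)
  13 ↦ (2,0)
  14 ↦ (2,4)
  15 ↦ (0,5)
  16 ↦ (2,2)
  17 ↦ (0,0)
distinct pairs in image: 18 / 18 needed
  → bijection onto A×B; projections well-typed.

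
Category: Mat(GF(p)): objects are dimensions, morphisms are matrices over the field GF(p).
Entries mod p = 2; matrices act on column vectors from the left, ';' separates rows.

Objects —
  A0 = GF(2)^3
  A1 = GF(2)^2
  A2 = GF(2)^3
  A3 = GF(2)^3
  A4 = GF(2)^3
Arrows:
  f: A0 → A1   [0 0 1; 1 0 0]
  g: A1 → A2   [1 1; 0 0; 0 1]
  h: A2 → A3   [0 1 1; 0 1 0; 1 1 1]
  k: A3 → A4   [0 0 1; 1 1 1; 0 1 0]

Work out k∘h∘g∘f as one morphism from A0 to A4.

  e0=⟨1,0,0⟩ f→⟨0,1⟩ g→⟨1,0,1⟩ h→⟨1,0,0⟩ k→⟨0,1,0⟩
  e1=⟨0,1,0⟩ f→⟨0,0⟩ g→⟨0,0,0⟩ h→⟨0,0,0⟩ k→⟨0,0,0⟩
  e2=⟨0,0,1⟩ f→⟨1,0⟩ g→⟨1,0,0⟩ h→⟨0,0,1⟩ k→⟨1,1,0⟩
result: [0 0 1; 1 0 1; 0 0 0]

Answer: [0 0 1; 1 0 1; 0 0 0]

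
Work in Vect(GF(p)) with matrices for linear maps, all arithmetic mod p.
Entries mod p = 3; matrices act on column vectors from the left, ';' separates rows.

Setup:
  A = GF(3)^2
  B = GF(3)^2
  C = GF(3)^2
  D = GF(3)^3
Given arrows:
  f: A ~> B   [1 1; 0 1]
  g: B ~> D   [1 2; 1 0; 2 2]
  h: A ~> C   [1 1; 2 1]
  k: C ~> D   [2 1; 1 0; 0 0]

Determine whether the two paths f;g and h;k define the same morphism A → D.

Path 1 = f;g:
  e0=⟨1,0⟩ f~>⟨1,0⟩ g~>⟨1,1,2⟩
  e1=⟨0,1⟩ f~>⟨1,1⟩ g~>⟨0,1,1⟩
  ⟦path⟧₁ = [1 0; 1 1; 2 1]
Path 2 = h;k:
  e0=⟨1,0⟩ h~>⟨1,2⟩ k~>⟨1,1,0⟩
  e1=⟨0,1⟩ h~>⟨1,1⟩ k~>⟨0,1,0⟩
  ⟦path⟧₂ = [1 0; 1 1; 0 0]
Equal? differ; not commutative

Answer: DOES NOT COMMUTE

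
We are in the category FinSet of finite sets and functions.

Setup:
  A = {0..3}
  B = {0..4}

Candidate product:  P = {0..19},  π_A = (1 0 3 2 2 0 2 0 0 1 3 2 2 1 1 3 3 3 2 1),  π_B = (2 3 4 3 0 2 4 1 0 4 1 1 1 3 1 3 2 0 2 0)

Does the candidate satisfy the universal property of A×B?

Answer: NOT A VALID PRODUCT — duplicate pair at indices 12,11

Trace:
|A|·|B| = 4·5 = 20;  |P| = 20
Check the pairing map k ↦ (π_A(k), π_B(k)):
  0 ↦ (1,2)
  1 ↦ (0,3)
  2 ↦ (3,4)
  3 ↦ (2,3)
  4 ↦ (2,0)
  5 ↦ (0,2)
  6 ↦ (2,4)
  7 ↦ (0,1)
  8 ↦ (0,0)
  9 ↦ (1,4)
  10 ↦ (3,1)
  11 ↦ (2,1)
  12 ↦ (2,1)  ✗ repeats pair of k=11
  13 ↦ (1,3)
  14 ↦ (1,1)
  15 ↦ (3,3)
  16 ↦ (3,2)
  17 ↦ (3,0)
  18 ↦ (2,2)
  19 ↦ (1,0)
distinct pairs in image: 19 / 20 needed
  → (2,1) hit at k=11 and k=12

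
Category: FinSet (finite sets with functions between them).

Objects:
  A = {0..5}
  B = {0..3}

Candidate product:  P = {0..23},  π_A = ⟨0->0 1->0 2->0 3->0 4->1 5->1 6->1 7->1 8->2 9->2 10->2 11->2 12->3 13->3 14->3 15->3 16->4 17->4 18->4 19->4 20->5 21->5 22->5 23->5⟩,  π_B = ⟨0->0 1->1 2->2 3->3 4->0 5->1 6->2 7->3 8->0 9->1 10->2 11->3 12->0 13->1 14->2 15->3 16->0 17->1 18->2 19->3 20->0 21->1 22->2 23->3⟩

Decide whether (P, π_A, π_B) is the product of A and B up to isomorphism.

|A|·|B| = 6·4 = 24;  |P| = 24
Check the pairing map k ↦ (π_A(k), π_B(k)):
  0 -> (0,0)
  1 -> (0,1)
  2 -> (0,2)
  3 -> (0,3)
  4 -> (1,0)
  5 -> (1,1)
  6 -> (1,2)
  7 -> (1,3)
  8 -> (2,0)
  9 -> (2,1)
  10 -> (2,2)
  11 -> (2,3)
  12 -> (3,0)
  13 -> (3,1)
  14 -> (3,2)
  15 -> (3,3)
  16 -> (4,0)
  17 -> (4,1)
  18 -> (4,2)
  19 -> (4,3)
  20 -> (5,0)
  21 -> (5,1)
  22 -> (5,2)
  23 -> (5,3)
distinct pairs in image: 24 / 24 needed
  → bijection onto A×B; projections well-typed.

Answer: VALID PRODUCT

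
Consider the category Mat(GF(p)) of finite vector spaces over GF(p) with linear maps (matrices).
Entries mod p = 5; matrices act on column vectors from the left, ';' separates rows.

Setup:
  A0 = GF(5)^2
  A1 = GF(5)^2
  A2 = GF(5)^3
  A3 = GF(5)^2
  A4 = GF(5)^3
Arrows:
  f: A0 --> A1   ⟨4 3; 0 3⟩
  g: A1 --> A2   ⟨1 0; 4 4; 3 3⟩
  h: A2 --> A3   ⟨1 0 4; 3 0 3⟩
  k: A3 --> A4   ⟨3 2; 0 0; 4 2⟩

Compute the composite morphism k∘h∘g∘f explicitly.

Answer: ⟨2 1; 0 0; 4 1⟩

Trace:
  e0=[1,0] f-->[4,0] g-->[4,1,2] h-->[2,3] k-->[2,0,4]
  e1=[0,1] f-->[3,3] g-->[3,4,3] h-->[0,3] k-->[1,0,1]
result: ⟨2 1; 0 0; 4 1⟩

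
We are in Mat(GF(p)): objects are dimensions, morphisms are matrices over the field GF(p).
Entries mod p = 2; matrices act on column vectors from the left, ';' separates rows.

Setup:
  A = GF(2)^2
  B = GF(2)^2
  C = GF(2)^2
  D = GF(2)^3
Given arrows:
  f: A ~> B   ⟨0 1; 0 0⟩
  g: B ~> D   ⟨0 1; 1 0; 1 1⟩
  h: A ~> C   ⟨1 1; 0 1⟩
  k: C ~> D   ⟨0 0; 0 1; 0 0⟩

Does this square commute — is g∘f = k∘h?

1) trace f;g:
  e0=[1,0] f~>[0,0] g~>[0,0,0]
  e1=[0,1] f~>[1,0] g~>[0,1,1]
  ⟦path⟧₁ = ⟨0 0; 0 1; 0 1⟩
2) trace h;k:
  e0=[1,0] h~>[1,0] k~>[0,0,0]
  e1=[0,1] h~>[1,1] k~>[0,1,0]
  ⟦path⟧₂ = ⟨0 0; 0 1; 0 0⟩
Equal? NO — does not commute

Answer: DOES NOT COMMUTE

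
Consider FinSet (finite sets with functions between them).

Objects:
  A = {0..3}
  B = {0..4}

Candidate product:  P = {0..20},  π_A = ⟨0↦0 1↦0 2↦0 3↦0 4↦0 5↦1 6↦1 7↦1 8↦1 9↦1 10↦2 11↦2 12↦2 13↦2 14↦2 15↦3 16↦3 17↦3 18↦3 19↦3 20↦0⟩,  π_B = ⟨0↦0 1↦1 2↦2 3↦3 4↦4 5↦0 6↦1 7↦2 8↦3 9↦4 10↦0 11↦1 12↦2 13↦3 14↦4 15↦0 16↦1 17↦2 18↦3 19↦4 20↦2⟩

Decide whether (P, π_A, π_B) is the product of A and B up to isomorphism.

|A|·|B| = 4·5 = 20;  |P| = 21
  → cardinalities differ; no bijection possible.

Answer: NOT A VALID PRODUCT — |P|=21 ≠ |A|·|B|=20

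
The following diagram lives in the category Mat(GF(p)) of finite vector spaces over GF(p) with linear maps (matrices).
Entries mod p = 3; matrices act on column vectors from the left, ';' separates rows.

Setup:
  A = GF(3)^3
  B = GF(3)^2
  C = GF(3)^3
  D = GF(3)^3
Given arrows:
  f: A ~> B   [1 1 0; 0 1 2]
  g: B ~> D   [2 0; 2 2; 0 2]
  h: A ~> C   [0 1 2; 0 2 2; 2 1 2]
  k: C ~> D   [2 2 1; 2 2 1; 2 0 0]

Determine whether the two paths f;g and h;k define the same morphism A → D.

1) trace f;g:
  e0=(1,0,0) f~>(1,0) g~>(2,2,0)
  e1=(0,1,0) f~>(1,1) g~>(2,1,2)
  e2=(0,0,1) f~>(0,2) g~>(0,1,1)
  ⟦path⟧₁ = [2 2 0; 2 1 1; 0 2 1]
2) trace h;k:
  e0=(1,0,0) h~>(0,0,2) k~>(2,2,0)
  e1=(0,1,0) h~>(1,2,1) k~>(1,1,2)
  e2=(0,0,1) h~>(2,2,2) k~>(1,1,1)
  ⟦path⟧₂ = [2 1 1; 2 1 1; 0 2 1]
Equal? differ; not commutative

Answer: DOES NOT COMMUTE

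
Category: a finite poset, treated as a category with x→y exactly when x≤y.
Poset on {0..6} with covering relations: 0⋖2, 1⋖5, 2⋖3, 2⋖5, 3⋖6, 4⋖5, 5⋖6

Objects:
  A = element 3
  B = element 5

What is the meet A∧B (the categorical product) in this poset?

Lower bounds of A=3 and B=5: {0,2}
  0 ≤ 2
  2 ≤ 2
glb = 2

Answer: A∧B = 2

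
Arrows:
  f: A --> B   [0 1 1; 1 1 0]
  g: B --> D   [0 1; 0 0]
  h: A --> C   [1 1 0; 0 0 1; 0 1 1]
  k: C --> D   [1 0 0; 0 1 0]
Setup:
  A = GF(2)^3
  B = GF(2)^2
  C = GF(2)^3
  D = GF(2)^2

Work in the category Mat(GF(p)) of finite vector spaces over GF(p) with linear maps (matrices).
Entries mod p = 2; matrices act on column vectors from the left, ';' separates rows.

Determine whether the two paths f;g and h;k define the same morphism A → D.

Along f;g (path 1):
  e0=[1,0,0] f-->[0,1] g-->[1,0]
  e1=[0,1,0] f-->[1,1] g-->[1,0]
  e2=[0,0,1] f-->[1,0] g-->[0,0]
  ⟦path⟧₁ = [1 1 0; 0 0 0]
Along h;k (path 2):
  e0=[1,0,0] h-->[1,0,0] k-->[1,0]
  e1=[0,1,0] h-->[1,0,1] k-->[1,0]
  e2=[0,0,1] h-->[0,1,1] k-->[0,1]
  ⟦path⟧₂ = [1 1 0; 0 0 1]
Equal? NO — does not commute

Answer: DOES NOT COMMUTE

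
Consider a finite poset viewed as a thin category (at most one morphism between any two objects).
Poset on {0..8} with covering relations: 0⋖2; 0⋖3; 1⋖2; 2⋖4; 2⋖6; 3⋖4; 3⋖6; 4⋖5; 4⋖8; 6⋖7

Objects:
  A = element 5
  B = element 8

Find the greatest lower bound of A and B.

Answer: A∧B = 4

Trace:
{x : x≤A ∧ x≤B} = {0,1,2,3,4}  (A=5, B=8)
  0 ≤ 4
  1 ≤ 4
  2 ≤ 4
  3 ≤ 4
  4 ≤ 4
glb = 4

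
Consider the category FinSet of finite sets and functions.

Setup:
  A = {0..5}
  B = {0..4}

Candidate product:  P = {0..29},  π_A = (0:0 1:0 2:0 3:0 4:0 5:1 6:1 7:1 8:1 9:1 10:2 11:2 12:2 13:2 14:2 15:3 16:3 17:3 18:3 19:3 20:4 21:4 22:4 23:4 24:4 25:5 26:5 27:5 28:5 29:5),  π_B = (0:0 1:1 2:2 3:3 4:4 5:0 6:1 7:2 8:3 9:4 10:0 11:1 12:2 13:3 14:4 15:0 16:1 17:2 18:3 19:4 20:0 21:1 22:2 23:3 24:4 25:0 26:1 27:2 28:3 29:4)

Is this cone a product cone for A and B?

Answer: VALID PRODUCT

Trace:
|A|·|B| = 6·5 = 30;  |P| = 30
Check the pairing map k ↦ (π_A(k), π_B(k)):
  0 : (0,0)
  1 : (0,1)
  2 : (0,2)
  3 : (0,3)
  4 : (0,4)
  5 : (1,0)
  6 : (1,1)
  7 : (1,2)
  8 : (1,3)
  9 : (1,4)
  10 : (2,0)
  11 : (2,1)
  12 : (2,2)
  13 : (2,3)
  14 : (2,4)
  15 : (3,0)
  16 : (3,1)
  17 : (3,2)
  18 : (3,3)
  19 : (3,4)
  20 : (4,0)
  21 : (4,1)
  22 : (4,2)
  23 : (4,3)
  24 : (4,4)
  25 : (5,0)
  26 : (5,1)
  27 : (5,2)
  28 : (5,3)
  29 : (5,4)
distinct pairs in image: 30 / 30 needed
  → bijection onto A×B; projections well-typed.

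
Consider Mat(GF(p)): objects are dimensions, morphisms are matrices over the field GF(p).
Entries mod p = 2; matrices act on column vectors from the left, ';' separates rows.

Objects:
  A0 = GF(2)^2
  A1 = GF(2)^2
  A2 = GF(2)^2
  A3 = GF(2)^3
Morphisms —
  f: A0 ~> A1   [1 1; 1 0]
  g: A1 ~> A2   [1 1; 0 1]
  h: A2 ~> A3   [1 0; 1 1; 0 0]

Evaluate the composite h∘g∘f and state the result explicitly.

  e0=⟨1,0⟩ f~>⟨1,1⟩ g~>⟨0,1⟩ h~>⟨0,1,0⟩
  e1=⟨0,1⟩ f~>⟨1,0⟩ g~>⟨1,0⟩ h~>⟨1,1,0⟩
⟦path⟧: [0 1; 1 1; 0 0]

Answer: [0 1; 1 1; 0 0]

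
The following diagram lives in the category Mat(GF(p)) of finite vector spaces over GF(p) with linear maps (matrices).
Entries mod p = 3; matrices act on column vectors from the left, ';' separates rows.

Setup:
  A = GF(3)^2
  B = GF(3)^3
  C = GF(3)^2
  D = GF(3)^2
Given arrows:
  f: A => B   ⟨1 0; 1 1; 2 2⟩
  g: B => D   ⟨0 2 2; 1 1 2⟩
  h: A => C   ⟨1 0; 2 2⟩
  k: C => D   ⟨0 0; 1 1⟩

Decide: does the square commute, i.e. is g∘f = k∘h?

Answer: COMMUTES

Work:
Along f;g (path 1):
  e0=(1,0) f=>(1,1,2) g=>(0,0)
  e1=(0,1) f=>(0,1,2) g=>(0,2)
  ⟦path⟧₁ = ⟨0 0; 0 2⟩
Along h;k (path 2):
  e0=(1,0) h=>(1,2) k=>(0,0)
  e1=(0,1) h=>(0,2) k=>(0,2)
  ⟦path⟧₂ = ⟨0 0; 0 2⟩
Equal? same morphism ✓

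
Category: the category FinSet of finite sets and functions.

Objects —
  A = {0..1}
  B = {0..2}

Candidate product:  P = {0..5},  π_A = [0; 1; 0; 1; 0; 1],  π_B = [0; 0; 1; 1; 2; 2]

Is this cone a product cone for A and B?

|A|·|B| = 2·3 = 6;  |P| = 6
Check the pairing map k ↦ (π_A(k), π_B(k)):
  0 ↦ (0,0)
  1 ↦ (1,0)
  2 ↦ (0,1)
  3 ↦ (1,1)
  4 ↦ (0,2)
  5 ↦ (1,2)
distinct pairs in image: 6 / 6 needed
  → bijection onto A×B; projections well-typed.

Answer: VALID PRODUCT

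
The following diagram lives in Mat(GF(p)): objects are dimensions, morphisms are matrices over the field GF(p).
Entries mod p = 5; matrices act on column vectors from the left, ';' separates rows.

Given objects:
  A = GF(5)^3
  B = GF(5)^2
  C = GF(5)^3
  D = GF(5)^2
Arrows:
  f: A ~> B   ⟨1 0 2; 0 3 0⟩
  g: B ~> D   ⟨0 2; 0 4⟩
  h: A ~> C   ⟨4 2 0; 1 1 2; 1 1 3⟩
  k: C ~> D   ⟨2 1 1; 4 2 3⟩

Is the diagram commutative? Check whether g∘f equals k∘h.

Path 1 = f;g:
  e0=⟨1,0,0⟩ f~>⟨1,0⟩ g~>⟨0,0⟩
  e1=⟨0,1,0⟩ f~>⟨0,3⟩ g~>⟨1,2⟩
  e2=⟨0,0,1⟩ f~>⟨2,0⟩ g~>⟨0,0⟩
  result₁ = ⟨0 1 0; 0 2 0⟩
Path 2 = h;k:
  e0=⟨1,0,0⟩ h~>⟨4,1,1⟩ k~>⟨0,1⟩
  e1=⟨0,1,0⟩ h~>⟨2,1,1⟩ k~>⟨1,3⟩
  e2=⟨0,0,1⟩ h~>⟨0,2,3⟩ k~>⟨0,3⟩
  result₂ = ⟨0 1 0; 1 3 3⟩
Equal? differ; not commutative

Answer: DOES NOT COMMUTE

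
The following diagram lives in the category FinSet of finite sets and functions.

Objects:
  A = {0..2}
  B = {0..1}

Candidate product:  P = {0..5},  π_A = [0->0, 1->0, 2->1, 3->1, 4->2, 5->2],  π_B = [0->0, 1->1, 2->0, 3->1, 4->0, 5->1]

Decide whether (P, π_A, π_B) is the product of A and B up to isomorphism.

Answer: VALID PRODUCT

Work:
|A|·|B| = 3·2 = 6;  |P| = 6
Check the pairing map k ↦ (π_A(k), π_B(k)):
  0 -> (0,0)
  1 -> (0,1)
  2 -> (1,0)
  3 -> (1,1)
  4 -> (2,0)
  5 -> (2,1)
distinct pairs in image: 6 / 6 needed
  → bijection onto A×B; projections well-typed.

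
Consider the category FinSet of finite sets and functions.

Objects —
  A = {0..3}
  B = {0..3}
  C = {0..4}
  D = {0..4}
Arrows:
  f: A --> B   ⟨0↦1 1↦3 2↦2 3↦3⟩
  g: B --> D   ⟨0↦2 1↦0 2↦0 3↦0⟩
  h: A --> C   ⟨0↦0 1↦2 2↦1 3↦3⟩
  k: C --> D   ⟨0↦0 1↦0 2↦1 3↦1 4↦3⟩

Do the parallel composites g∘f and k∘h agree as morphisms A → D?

Along f;g (path 1):
  0 f-->1 g-->0
  1 f-->3 g-->0
  2 f-->2 g-->0
  3 f-->3 g-->0
  result₁ = ⟨0↦0 1↦0 2↦0 3↦0⟩
Along h;k (path 2):
  0 h-->0 k-->0
  1 h-->2 k-->1
  2 h-->1 k-->0
  3 h-->3 k-->1
  result₂ = ⟨0↦0 1↦1 2↦0 3↦1⟩
Equal? differ; not commutative

Answer: DOES NOT COMMUTE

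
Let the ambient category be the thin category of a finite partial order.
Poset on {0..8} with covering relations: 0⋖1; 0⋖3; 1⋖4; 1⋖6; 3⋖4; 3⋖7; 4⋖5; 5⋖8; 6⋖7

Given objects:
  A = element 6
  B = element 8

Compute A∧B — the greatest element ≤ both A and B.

Answer: A∧B = 1

Work:
{x : x⊑A ∧ x⊑B} = {0,1}  (A=6, B=8)
  0 ⊑ 1
  1 ⊑ 1
glb = 1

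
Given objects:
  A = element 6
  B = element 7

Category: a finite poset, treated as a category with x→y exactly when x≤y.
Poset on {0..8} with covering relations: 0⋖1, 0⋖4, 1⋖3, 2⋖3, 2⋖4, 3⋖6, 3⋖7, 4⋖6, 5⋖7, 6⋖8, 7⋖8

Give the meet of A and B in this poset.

{x : x≤A ∧ x≤B} = {0,1,2,3}  (A=6, B=7)
  0 ≤ 3
  1 ≤ 3
  2 ≤ 3
  3 ≤ 3
glb = 3

Answer: A∧B = 3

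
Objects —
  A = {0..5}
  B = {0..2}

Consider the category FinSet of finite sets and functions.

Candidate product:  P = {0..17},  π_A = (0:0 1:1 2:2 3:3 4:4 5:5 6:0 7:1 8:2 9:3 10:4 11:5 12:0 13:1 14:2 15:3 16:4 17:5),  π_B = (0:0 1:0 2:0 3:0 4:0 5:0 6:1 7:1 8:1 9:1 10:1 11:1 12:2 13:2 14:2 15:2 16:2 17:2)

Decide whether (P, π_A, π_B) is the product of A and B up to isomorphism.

Answer: VALID PRODUCT

Derivation:
|A|·|B| = 6·3 = 18;  |P| = 18
Check the pairing map k ↦ (π_A(k), π_B(k)):
  0 : (0,0)
  1 : (1,0)
  2 : (2,0)
  3 : (3,0)
  4 : (4,0)
  5 : (5,0)
  6 : (0,1)
  7 : (1,1)
  8 : (2,1)
  9 : (3,1)
  10 : (4,1)
  11 : (5,1)
  12 : (0,2)
  13 : (1,2)
  14 : (2,2)
  15 : (3,2)
  16 : (4,2)
  17 : (5,2)
distinct pairs in image: 18 / 18 needed
  → bijection onto A×B; projections well-typed.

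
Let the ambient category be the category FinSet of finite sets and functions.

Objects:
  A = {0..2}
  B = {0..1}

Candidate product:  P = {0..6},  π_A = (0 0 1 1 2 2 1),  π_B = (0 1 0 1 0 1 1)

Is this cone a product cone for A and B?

|A|·|B| = 3·2 = 6;  |P| = 7
  → cardinalities differ; no bijection possible.

Answer: NOT A VALID PRODUCT — |P|=7 ≠ |A|·|B|=6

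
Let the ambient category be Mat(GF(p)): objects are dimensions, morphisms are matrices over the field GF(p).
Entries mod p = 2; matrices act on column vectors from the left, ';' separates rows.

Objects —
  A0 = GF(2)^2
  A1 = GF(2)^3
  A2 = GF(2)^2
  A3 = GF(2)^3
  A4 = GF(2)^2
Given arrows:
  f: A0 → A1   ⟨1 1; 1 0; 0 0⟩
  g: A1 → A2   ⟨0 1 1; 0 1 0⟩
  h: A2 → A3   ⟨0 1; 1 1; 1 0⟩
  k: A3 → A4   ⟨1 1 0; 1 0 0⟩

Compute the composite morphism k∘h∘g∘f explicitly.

  e0=(1,0) f→(1,1,0) g→(1,1) h→(1,0,1) k→(1,1)
  e1=(0,1) f→(1,0,0) g→(0,0) h→(0,0,0) k→(0,0)
composite: ⟨1 0; 1 0⟩

Answer: ⟨1 0; 1 0⟩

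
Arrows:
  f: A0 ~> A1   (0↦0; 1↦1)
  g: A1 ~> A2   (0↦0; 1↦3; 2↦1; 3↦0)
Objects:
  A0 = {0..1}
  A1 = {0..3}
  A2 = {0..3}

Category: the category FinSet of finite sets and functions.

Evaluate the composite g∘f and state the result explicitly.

Answer: (0↦0; 1↦3)

Work:
  0 f~>0 g~>0
  1 f~>1 g~>3
composite: (0↦0; 1↦3)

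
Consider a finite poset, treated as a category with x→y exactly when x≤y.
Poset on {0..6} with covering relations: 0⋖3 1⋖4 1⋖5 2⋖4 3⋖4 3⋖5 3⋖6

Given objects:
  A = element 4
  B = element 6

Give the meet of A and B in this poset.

Common predecessors of 4,6: {0,3}
  0 ≤ 3
  3 ≤ 3
glb = 3

Answer: A∧B = 3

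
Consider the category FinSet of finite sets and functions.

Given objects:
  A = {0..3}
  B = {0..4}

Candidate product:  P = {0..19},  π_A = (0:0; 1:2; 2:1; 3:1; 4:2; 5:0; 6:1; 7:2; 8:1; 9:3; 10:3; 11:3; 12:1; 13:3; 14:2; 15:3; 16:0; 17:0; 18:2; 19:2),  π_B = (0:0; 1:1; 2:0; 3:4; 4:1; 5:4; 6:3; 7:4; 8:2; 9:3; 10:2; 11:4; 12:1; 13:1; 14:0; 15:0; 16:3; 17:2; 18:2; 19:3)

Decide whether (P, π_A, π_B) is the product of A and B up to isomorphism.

Answer: NOT A VALID PRODUCT — duplicate pair at indices 1,4

Work:
|A|·|B| = 4·5 = 20;  |P| = 20
Check the pairing map k ↦ (π_A(k), π_B(k)):
  0 : (0,0)
  1 : (2,1)
  2 : (1,0)
  3 : (1,4)
  4 : (2,1)  ✗ repeats pair of k=1
  5 : (0,4)
  6 : (1,3)
  7 : (2,4)
  8 : (1,2)
  9 : (3,3)
  10 : (3,2)
  11 : (3,4)
  12 : (1,1)
  13 : (3,1)
  14 : (2,0)
  15 : (3,0)
  16 : (0,3)
  17 : (0,2)
  18 : (2,2)
  19 : (2,3)
distinct pairs in image: 19 / 20 needed
  → (2,1) hit at k=1 and k=4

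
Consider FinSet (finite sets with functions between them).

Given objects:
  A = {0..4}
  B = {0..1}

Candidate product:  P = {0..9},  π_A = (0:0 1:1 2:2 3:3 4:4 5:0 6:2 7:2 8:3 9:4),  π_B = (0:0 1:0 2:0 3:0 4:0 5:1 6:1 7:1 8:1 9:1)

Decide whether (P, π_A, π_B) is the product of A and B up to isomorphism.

Answer: NOT A VALID PRODUCT — duplicate pair at indices 7,6

Derivation:
|A|·|B| = 5·2 = 10;  |P| = 10
Check the pairing map k ↦ (π_A(k), π_B(k)):
  0 : (0,0)
  1 : (1,0)
  2 : (2,0)
  3 : (3,0)
  4 : (4,0)
  5 : (0,1)
  6 : (2,1)
  7 : (2,1)  ✗ repeats pair of k=6
  8 : (3,1)
  9 : (4,1)
distinct pairs in image: 9 / 10 needed
  → (2,1) hit at k=6 and k=7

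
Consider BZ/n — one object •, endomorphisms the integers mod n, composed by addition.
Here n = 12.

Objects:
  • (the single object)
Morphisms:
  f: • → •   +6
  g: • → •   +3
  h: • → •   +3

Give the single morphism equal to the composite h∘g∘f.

Answer: +0

Derivation:
  0 +6≡6 +3≡9 +3≡0  (mod 12)
result: +0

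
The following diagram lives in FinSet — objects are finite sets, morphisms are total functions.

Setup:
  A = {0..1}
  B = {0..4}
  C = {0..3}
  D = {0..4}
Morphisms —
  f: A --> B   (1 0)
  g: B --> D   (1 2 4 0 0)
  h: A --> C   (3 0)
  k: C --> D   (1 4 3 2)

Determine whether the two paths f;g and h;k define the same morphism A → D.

Answer: COMMUTES

Derivation:
Along f;g (path 1):
  0 f-->1 g-->2
  1 f-->0 g-->1
  ⟦path⟧₁ = (2 1)
Along h;k (path 2):
  0 h-->3 k-->2
  1 h-->0 k-->1
  ⟦path⟧₂ = (2 1)
Equal? equal; square commutes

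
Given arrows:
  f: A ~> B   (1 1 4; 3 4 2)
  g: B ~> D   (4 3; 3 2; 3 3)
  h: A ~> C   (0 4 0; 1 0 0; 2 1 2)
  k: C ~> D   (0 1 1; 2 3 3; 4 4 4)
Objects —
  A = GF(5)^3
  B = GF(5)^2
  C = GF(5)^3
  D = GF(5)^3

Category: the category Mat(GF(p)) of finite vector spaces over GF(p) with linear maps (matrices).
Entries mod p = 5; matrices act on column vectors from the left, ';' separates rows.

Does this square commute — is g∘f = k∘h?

Along f;g (path 1):
  e0=⟨1,0,0⟩ f~>⟨1,3⟩ g~>⟨3,4,2⟩
  e1=⟨0,1,0⟩ f~>⟨1,4⟩ g~>⟨1,1,0⟩
  e2=⟨0,0,1⟩ f~>⟨4,2⟩ g~>⟨2,1,3⟩
  result₁ = (3 1 2; 4 1 1; 2 0 3)
Along h;k (path 2):
  e0=⟨1,0,0⟩ h~>⟨0,1,2⟩ k~>⟨3,4,2⟩
  e1=⟨0,1,0⟩ h~>⟨4,0,1⟩ k~>⟨1,1,0⟩
  e2=⟨0,0,1⟩ h~>⟨0,0,2⟩ k~>⟨2,1,3⟩
  result₂ = (3 1 2; 4 1 1; 2 0 3)
Equal? YES — commutes

Answer: COMMUTES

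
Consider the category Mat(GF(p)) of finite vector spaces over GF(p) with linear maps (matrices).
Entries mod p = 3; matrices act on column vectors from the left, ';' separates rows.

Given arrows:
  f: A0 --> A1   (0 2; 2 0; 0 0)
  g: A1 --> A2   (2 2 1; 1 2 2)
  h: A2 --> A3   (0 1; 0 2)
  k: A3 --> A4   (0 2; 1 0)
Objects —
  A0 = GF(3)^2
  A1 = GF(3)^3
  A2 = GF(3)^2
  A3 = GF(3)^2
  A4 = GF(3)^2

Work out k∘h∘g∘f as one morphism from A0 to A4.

  e0=⟨1,0⟩ f-->⟨0,2,0⟩ g-->⟨1,1⟩ h-->⟨1,2⟩ k-->⟨1,1⟩
  e1=⟨0,1⟩ f-->⟨2,0,0⟩ g-->⟨1,2⟩ h-->⟨2,1⟩ k-->⟨2,2⟩
composite: (1 2; 1 2)

Answer: (1 2; 1 2)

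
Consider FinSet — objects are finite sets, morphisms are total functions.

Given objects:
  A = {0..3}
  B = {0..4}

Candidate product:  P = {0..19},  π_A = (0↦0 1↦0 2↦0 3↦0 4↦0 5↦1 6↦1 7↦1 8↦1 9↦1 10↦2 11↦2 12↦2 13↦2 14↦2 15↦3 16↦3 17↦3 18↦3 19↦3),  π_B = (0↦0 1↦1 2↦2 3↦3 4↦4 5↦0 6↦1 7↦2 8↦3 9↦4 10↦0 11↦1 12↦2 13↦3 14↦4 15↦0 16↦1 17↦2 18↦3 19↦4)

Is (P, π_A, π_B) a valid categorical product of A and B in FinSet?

|A|·|B| = 4·5 = 20;  |P| = 20
Check the pairing map k ↦ (π_A(k), π_B(k)):
  0 ↦ (0,0)
  1 ↦ (0,1)
  2 ↦ (0,2)
  3 ↦ (0,3)
  4 ↦ (0,4)
  5 ↦ (1,0)
  6 ↦ (1,1)
  7 ↦ (1,2)
  8 ↦ (1,3)
  9 ↦ (1,4)
  10 ↦ (2,0)
  11 ↦ (2,1)
  12 ↦ (2,2)
  13 ↦ (2,3)
  14 ↦ (2,4)
  15 ↦ (3,0)
  16 ↦ (3,1)
  17 ↦ (3,2)
  18 ↦ (3,3)
  19 ↦ (3,4)
distinct pairs in image: 20 / 20 needed
  → bijection onto A×B; projections well-typed.

Answer: VALID PRODUCT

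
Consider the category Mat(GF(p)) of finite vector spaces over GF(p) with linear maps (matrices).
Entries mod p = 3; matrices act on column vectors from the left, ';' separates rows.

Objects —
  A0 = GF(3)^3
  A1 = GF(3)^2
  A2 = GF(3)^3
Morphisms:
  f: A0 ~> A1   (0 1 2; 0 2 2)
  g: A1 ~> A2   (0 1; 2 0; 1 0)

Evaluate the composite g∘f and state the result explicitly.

  e0=⟨1,0,0⟩ f~>⟨0,0⟩ g~>⟨0,0,0⟩
  e1=⟨0,1,0⟩ f~>⟨1,2⟩ g~>⟨2,2,1⟩
  e2=⟨0,0,1⟩ f~>⟨2,2⟩ g~>⟨2,1,2⟩
result: (0 2 2; 0 2 1; 0 1 2)

Answer: (0 2 2; 0 2 1; 0 1 2)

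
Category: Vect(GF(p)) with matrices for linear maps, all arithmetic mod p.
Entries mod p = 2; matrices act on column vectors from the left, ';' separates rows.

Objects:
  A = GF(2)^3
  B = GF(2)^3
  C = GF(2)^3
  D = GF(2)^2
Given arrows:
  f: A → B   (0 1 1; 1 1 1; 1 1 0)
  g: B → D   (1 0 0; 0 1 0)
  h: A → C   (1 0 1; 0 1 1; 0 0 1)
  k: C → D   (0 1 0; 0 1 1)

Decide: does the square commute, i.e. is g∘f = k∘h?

1) trace f;g:
  e0=[1,0,0] f→[0,1,1] g→[0,1]
  e1=[0,1,0] f→[1,1,1] g→[1,1]
  e2=[0,0,1] f→[1,1,0] g→[1,1]
  result₁ = (0 1 1; 1 1 1)
2) trace h;k:
  e0=[1,0,0] h→[1,0,0] k→[0,0]
  e1=[0,1,0] h→[0,1,0] k→[1,1]
  e2=[0,0,1] h→[1,1,1] k→[1,0]
  result₂ = (0 1 1; 0 1 0)
Equal? distinct morphisms ✗

Answer: DOES NOT COMMUTE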